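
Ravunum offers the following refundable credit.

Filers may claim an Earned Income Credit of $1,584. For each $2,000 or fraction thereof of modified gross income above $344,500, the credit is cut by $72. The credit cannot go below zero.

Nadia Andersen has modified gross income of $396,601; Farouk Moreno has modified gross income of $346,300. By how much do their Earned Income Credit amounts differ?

Nadia ($396,601): Earned Income Credit: income exceeds $344,500 by $52,101 → 27 increments × $72 = $1,944 ≥ base, so the credit is $0.
Farouk ($346,300): Earned Income Credit: income exceeds $344,500 by $1,800, which is 1 full-or-partial $2,000 increment; reduction = 1 × $72 = $72, leaving $1,512.
Difference: |$0 − $1,512| = $1,512.

$1,512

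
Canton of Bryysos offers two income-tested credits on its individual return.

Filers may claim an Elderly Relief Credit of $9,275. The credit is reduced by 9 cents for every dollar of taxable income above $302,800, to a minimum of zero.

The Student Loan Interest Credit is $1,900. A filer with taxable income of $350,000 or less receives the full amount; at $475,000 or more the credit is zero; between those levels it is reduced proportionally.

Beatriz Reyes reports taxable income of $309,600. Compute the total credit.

$10,563

Elderly Relief Credit: 9% of the $6,800 excess over $302,800 is $612; credit = $9,275 − $612 = $8,663.
Student Loan Interest Credit: $309,600 is at or below the $350,000 threshold, so the full $1,900 applies.
Total: $8,663 + $1,900 = $10,563.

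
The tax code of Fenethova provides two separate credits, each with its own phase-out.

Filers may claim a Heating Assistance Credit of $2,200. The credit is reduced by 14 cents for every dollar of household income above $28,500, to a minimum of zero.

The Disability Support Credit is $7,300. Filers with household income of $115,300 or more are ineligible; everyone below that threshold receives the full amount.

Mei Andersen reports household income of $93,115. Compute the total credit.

Heating Assistance Credit: 14% of the $64,615 excess over $28,500 is $9,046.10 ≥ base, so the credit is $0.
Disability Support Credit: $93,115 is below the $115,300 cutoff, so the full $7,300 applies.
Total: $0 + $7,300 = $7,300.

$7,300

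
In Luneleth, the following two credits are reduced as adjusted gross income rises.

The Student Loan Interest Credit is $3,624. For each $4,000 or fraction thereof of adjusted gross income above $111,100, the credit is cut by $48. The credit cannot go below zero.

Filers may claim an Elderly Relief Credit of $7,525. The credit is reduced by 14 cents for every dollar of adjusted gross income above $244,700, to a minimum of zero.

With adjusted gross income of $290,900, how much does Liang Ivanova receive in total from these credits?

$2,521

Student Loan Interest Credit: income exceeds $111,100 by $179,800, which is 45 full-or-partial $4,000 increments; reduction = 45 × $48 = $2,160, leaving $1,464.
Elderly Relief Credit: 14% of the $46,200 excess over $244,700 is $6,468; credit = $7,525 − $6,468 = $1,057.
Total: $1,464 + $1,057 = $2,521.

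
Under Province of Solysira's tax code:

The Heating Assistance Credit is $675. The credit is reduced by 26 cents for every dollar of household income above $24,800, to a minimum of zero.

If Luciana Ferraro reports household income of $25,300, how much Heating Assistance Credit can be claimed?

$545

Heating Assistance Credit: 26% of the $500 excess over $24,800 is $130; credit = $675 − $130 = $545.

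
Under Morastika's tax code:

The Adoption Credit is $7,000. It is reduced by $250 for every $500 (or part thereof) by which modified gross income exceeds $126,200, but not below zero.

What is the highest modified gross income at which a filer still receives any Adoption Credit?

After 27 increments the reduction is 27 × $250 = $6,750, leaving $250; one more increment wipes it out. Increment 27 ends at excess 27 × $500 = $13,500, so the highest qualifying income is $126,200 + $13,500 = $139,700.

$139,700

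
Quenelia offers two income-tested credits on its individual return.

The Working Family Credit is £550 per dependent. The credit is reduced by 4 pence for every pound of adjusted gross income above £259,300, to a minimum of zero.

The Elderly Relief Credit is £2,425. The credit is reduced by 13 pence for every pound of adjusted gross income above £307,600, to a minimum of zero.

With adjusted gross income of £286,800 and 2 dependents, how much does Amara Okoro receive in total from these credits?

Working Family Credit: base = 2 × £550 = £1,100. 4% of the £27,500 excess over £259,300 is £1,100 ≥ base, so the credit is £0.
Elderly Relief Credit: £286,800 is at or below the £307,600 threshold, so the full £2,425 applies.
Total: £0 + £2,425 = £2,425.

£2,425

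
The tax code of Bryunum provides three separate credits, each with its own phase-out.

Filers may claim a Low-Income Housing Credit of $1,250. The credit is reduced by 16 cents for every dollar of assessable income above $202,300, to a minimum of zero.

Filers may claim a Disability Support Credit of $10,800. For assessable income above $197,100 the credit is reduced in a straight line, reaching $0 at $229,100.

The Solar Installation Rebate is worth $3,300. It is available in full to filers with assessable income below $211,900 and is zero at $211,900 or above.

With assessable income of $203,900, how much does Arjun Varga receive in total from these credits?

$12,799

Low-Income Housing Credit: 16% of the $1,600 excess over $202,300 is $256; credit = $1,250 − $256 = $994.
Disability Support Credit: $203,900 is $6,800 into a $32,000 phase-out range, leaving 25,200/32,000 of the credit: $10,800 × 25,200/32,000 = $8,505.
Solar Installation Rebate: $203,900 is below the $211,900 cutoff, so the full $3,300 applies.
Total: $994 + $8,505 + $3,300 = $12,799.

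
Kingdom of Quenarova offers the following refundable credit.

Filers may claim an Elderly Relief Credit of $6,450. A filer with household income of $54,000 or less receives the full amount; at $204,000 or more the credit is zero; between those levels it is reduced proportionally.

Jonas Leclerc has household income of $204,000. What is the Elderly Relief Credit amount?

$0

Elderly Relief Credit: $204,000 is at or above $204,000, so the credit is $0.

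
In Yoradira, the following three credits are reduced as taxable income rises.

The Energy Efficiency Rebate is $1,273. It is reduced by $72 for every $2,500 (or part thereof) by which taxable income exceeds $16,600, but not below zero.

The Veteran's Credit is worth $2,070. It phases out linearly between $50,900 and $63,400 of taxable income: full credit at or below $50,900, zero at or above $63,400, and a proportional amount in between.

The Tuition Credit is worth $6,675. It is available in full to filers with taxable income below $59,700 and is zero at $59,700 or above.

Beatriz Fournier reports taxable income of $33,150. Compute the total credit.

$9,514

Energy Efficiency Rebate: income exceeds $16,600 by $16,550, which is 7 full-or-partial $2,500 increments; reduction = 7 × $72 = $504, leaving $769.
Veteran's Credit: $33,150 is at or below the $50,900 threshold, so the full $2,070 applies.
Tuition Credit: $33,150 is below the $59,700 cutoff, so the full $6,675 applies.
Total: $769 + $2,070 + $6,675 = $9,514.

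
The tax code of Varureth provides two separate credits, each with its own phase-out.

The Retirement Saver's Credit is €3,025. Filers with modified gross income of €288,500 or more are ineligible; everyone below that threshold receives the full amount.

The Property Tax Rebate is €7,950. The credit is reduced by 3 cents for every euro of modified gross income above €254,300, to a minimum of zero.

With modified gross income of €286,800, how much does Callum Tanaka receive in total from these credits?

€10,000

Retirement Saver's Credit: €286,800 is below the €288,500 cutoff, so the full €3,025 applies.
Property Tax Rebate: 3% of the €32,500 excess over €254,300 is €975; credit = €7,950 − €975 = €6,975.
Total: €3,025 + €6,975 = €10,000.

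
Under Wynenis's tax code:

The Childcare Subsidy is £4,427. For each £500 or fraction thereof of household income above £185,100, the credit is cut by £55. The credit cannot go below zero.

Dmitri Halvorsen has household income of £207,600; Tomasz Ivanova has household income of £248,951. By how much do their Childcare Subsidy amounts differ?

Dmitri (£207,600): Childcare Subsidy: income exceeds £185,100 by £22,500, which is 45 full-or-partial £500 increments; reduction = 45 × £55 = £2,475, leaving £1,952.
Tomasz (£248,951): Childcare Subsidy: income exceeds £185,100 by £63,851 → 128 increments × £55 = £7,040 ≥ base, so the credit is £0.
Difference: |£1,952 − £0| = £1,952.

£1,952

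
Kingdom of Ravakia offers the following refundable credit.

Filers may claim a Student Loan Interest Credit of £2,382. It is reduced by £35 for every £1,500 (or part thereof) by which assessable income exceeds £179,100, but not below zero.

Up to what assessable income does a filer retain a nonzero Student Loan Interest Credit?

After 68 increments the reduction is 68 × £35 = £2,380, leaving £2; one more increment wipes it out. Increment 68 ends at excess 68 × £1,500 = £102,000, so the highest qualifying income is £179,100 + £102,000 = £281,100.

£281,100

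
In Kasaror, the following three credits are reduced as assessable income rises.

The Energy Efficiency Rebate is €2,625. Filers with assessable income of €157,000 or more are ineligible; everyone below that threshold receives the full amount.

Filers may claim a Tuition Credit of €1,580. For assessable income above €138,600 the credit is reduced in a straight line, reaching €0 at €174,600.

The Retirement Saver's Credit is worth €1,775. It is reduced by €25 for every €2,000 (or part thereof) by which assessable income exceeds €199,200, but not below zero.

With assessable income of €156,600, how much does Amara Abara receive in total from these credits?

Energy Efficiency Rebate: €156,600 is below the €157,000 cutoff, so the full €2,625 applies.
Tuition Credit: €156,600 is €18,000 into a €36,000 phase-out range, leaving 18,000/36,000 of the credit: €1,580 × 18,000/36,000 = €790.
Retirement Saver's Credit: €156,600 is at or below the €199,200 threshold, so the full €1,775 applies.
Total: €2,625 + €790 + €1,775 = €5,190.

€5,190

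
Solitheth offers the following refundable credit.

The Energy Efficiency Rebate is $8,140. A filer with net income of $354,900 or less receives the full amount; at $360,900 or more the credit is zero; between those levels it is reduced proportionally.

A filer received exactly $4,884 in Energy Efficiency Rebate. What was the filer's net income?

$357,300

$4,884 is 4,884/8,140 of the full $8,140, so 3,256/8,140 of the $6,000 range has been used: income = $354,900 + $6,000 × 3,256/8,140 = $357,300.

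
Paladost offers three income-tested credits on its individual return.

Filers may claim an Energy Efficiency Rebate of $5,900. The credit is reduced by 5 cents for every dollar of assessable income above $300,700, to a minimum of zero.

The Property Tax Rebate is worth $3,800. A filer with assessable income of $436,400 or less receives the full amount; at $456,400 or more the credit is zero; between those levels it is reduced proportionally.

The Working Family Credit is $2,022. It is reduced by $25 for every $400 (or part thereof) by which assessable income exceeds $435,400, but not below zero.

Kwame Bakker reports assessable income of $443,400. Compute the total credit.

$3,992

Energy Efficiency Rebate: 5% of the $142,700 excess over $300,700 is $7,135 ≥ base, so the credit is $0.
Property Tax Rebate: $443,400 is $7,000 into a $20,000 phase-out range, leaving 13,000/20,000 of the credit: $3,800 × 13,000/20,000 = $2,470.
Working Family Credit: income exceeds $435,400 by $8,000, which is 20 full-or-partial $400 increments; reduction = 20 × $25 = $500, leaving $1,522.
Total: $0 + $2,470 + $1,522 = $3,992.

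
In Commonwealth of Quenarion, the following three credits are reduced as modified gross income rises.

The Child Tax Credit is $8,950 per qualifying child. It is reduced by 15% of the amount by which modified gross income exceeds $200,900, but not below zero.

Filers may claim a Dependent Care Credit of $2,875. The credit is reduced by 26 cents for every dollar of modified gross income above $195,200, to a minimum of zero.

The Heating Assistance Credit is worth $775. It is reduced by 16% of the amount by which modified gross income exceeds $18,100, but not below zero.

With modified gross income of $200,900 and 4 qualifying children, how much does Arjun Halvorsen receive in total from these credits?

Child Tax Credit: base = 4 × $8,950 = $35,800. $200,900 is at or below the $200,900 threshold, so the full $35,800 applies.
Dependent Care Credit: 26% of the $5,700 excess over $195,200 is $1,482; credit = $2,875 − $1,482 = $1,393.
Heating Assistance Credit: 16% of the $182,800 excess over $18,100 is $29,248 ≥ base, so the credit is $0.
Total: $35,800 + $1,393 + $0 = $37,193.

$37,193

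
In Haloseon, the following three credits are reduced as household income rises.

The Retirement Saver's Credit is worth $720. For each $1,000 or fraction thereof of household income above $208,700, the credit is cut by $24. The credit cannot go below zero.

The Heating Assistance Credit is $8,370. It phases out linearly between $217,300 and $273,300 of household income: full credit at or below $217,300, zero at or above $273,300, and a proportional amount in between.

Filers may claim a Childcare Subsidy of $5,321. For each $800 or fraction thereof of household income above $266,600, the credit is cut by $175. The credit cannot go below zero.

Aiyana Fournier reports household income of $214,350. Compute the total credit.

Retirement Saver's Credit: income exceeds $208,700 by $5,650, which is 6 full-or-partial $1,000 increments; reduction = 6 × $24 = $144, leaving $576.
Heating Assistance Credit: $214,350 is at or below the $217,300 threshold, so the full $8,370 applies.
Childcare Subsidy: $214,350 is at or below the $266,600 threshold, so the full $5,321 applies.
Total: $576 + $8,370 + $5,321 = $14,267.

$14,267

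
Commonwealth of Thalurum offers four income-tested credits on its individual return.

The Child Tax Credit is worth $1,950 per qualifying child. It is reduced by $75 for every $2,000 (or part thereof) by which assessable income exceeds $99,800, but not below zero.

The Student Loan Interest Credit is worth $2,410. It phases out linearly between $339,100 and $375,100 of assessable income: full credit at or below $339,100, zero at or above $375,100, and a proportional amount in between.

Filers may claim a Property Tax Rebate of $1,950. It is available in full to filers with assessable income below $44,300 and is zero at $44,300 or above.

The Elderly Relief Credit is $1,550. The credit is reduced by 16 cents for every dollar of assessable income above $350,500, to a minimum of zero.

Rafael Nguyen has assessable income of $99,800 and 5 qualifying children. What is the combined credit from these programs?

Child Tax Credit: base = 5 × $1,950 = $9,750. $99,800 is at or below the $99,800 threshold, so the full $9,750 applies.
Student Loan Interest Credit: $99,800 is at or below the $339,100 threshold, so the full $2,410 applies.
Property Tax Rebate: $99,800 meets or exceeds the $44,300 cutoff, so the credit is $0.
Elderly Relief Credit: $99,800 is at or below the $350,500 threshold, so the full $1,550 applies.
Total: $9,750 + $2,410 + $0 + $1,550 = $13,710.

$13,710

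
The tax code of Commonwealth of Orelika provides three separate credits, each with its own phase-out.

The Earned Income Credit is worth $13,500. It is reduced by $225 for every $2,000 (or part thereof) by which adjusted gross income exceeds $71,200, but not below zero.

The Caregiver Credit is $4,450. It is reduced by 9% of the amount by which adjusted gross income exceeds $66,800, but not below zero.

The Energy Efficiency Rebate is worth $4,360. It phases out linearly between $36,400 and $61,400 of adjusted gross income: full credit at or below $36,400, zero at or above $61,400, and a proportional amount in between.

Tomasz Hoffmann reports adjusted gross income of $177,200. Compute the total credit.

Earned Income Credit: income exceeds $71,200 by $106,000, which is 53 full-or-partial $2,000 increments; reduction = 53 × $225 = $11,925, leaving $1,575.
Caregiver Credit: 9% of the $110,400 excess over $66,800 is $9,936 ≥ base, so the credit is $0.
Energy Efficiency Rebate: $177,200 is at or above $61,400, so the credit is $0.
Total: $1,575 + $0 + $0 = $1,575.

$1,575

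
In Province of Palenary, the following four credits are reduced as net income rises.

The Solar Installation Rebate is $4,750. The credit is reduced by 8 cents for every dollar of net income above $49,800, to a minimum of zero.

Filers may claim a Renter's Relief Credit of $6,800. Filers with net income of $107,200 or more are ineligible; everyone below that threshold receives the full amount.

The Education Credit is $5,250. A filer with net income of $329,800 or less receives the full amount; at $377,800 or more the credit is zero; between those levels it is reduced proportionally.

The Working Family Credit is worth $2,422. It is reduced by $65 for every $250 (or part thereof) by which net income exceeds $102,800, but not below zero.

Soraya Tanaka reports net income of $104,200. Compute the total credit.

$14,480

Solar Installation Rebate: 8% of the $54,400 excess over $49,800 is $4,352; credit = $4,750 − $4,352 = $398.
Renter's Relief Credit: $104,200 is below the $107,200 cutoff, so the full $6,800 applies.
Education Credit: $104,200 is at or below the $329,800 threshold, so the full $5,250 applies.
Working Family Credit: income exceeds $102,800 by $1,400, which is 6 full-or-partial $250 increments; reduction = 6 × $65 = $390, leaving $2,032.
Total: $398 + $6,800 + $5,250 + $2,032 = $14,480.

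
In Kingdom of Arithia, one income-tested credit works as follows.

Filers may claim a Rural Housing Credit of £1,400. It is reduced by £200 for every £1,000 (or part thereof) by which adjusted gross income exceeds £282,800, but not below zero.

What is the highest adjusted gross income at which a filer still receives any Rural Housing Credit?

£288,800

After 6 increments the reduction is 6 × £200 = £1,200, leaving £200; one more increment wipes it out. Increment 6 ends at excess 6 × £1,000 = £6,000, so the highest qualifying income is £282,800 + £6,000 = £288,800.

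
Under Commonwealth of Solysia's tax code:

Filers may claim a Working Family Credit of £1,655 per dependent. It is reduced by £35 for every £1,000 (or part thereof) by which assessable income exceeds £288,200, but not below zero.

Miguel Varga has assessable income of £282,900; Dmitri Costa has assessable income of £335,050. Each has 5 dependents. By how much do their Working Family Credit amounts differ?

£1,645

Miguel (£282,900): Working Family Credit: base = 5 × £1,655 = £8,275. £282,900 is at or below the £288,200 threshold, so the full £8,275 applies.
Dmitri (£335,050): Working Family Credit: base = 5 × £1,655 = £8,275. income exceeds £288,200 by £46,850, which is 47 full-or-partial £1,000 increments; reduction = 47 × £35 = £1,645, leaving £6,630.
Difference: |£8,275 − £6,630| = £1,645.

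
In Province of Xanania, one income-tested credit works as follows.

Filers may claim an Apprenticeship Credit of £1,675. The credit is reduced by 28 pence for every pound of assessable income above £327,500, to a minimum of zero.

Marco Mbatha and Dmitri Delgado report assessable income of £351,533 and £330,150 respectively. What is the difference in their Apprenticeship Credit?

£933

Marco (£351,533): Apprenticeship Credit: 28% of the £24,033 excess over £327,500 is £6,729.24 ≥ base, so the credit is £0.
Dmitri (£330,150): Apprenticeship Credit: 28% of the £2,650 excess over £327,500 is £742; credit = £1,675 − £742 = £933.
Difference: |£0 − £933| = £933.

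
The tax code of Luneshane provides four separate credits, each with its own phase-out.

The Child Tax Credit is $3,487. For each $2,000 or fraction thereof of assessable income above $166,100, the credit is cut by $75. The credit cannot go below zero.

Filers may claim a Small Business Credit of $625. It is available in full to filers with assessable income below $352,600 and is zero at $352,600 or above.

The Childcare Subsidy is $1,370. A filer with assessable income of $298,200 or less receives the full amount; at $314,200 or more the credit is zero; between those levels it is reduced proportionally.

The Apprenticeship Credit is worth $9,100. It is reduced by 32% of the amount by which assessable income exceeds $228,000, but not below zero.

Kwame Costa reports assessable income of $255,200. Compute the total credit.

$2,503

Child Tax Credit: income exceeds $166,100 by $89,100, which is 45 full-or-partial $2,000 increments; reduction = 45 × $75 = $3,375, leaving $112.
Small Business Credit: $255,200 is below the $352,600 cutoff, so the full $625 applies.
Childcare Subsidy: $255,200 is at or below the $298,200 threshold, so the full $1,370 applies.
Apprenticeship Credit: 32% of the $27,200 excess over $228,000 is $8,704; credit = $9,100 − $8,704 = $396.
Total: $112 + $625 + $1,370 + $396 = $2,503.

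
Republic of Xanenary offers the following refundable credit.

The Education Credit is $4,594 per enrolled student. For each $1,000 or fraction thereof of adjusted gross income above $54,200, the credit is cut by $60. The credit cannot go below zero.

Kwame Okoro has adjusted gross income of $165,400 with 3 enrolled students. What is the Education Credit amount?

$7,062

Education Credit: base = 3 × $4,594 = $13,782. income exceeds $54,200 by $111,200, which is 112 full-or-partial $1,000 increments; reduction = 112 × $60 = $6,720, leaving $7,062.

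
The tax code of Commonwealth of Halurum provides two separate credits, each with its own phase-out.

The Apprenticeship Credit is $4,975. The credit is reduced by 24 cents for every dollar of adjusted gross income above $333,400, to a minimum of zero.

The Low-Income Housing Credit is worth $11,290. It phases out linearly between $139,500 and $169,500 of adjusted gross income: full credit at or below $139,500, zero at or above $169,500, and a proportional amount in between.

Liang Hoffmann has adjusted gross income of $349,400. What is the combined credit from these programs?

$1,135

Apprenticeship Credit: 24% of the $16,000 excess over $333,400 is $3,840; credit = $4,975 − $3,840 = $1,135.
Low-Income Housing Credit: $349,400 is at or above $169,500, so the credit is $0.
Total: $1,135 + $0 = $1,135.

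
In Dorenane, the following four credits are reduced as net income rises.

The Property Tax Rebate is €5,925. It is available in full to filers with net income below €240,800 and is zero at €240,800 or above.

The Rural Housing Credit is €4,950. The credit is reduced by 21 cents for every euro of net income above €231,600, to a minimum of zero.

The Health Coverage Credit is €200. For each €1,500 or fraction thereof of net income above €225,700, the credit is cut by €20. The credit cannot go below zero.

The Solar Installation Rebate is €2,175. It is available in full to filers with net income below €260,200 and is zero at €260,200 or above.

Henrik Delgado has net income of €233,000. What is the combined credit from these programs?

Property Tax Rebate: €233,000 is below the €240,800 cutoff, so the full €5,925 applies.
Rural Housing Credit: 21% of the €1,400 excess over €231,600 is €294; credit = €4,950 − €294 = €4,656.
Health Coverage Credit: income exceeds €225,700 by €7,300, which is 5 full-or-partial €1,500 increments; reduction = 5 × €20 = €100, leaving €100.
Solar Installation Rebate: €233,000 is below the €260,200 cutoff, so the full €2,175 applies.
Total: €5,925 + €4,656 + €100 + €2,175 = €12,856.

€12,856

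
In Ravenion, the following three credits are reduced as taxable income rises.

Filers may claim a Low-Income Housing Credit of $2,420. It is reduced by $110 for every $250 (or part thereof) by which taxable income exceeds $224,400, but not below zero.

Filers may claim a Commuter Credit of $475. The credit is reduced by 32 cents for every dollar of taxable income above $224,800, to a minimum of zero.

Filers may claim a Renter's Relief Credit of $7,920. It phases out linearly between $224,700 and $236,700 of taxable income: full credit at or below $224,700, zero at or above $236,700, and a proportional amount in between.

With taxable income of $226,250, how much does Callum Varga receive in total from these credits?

Low-Income Housing Credit: income exceeds $224,400 by $1,850, which is 8 full-or-partial $250 increments; reduction = 8 × $110 = $880, leaving $1,540.
Commuter Credit: 32% of the $1,450 excess over $224,800 is $464; credit = $475 − $464 = $11.
Renter's Relief Credit: $226,250 is $1,550 into a $12,000 phase-out range, leaving 10,450/12,000 of the credit: $7,920 × 10,450/12,000 = $6,897.
Total: $1,540 + $11 + $6,897 = $8,448.

$8,448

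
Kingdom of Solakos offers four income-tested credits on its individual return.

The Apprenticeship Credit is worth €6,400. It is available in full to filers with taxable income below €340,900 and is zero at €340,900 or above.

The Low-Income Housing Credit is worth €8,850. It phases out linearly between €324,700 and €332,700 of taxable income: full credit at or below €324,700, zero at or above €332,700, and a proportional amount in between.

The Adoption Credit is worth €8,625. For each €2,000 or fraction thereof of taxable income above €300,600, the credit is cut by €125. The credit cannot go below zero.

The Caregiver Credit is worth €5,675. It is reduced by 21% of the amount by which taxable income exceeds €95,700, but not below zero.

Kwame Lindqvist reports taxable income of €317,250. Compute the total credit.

Apprenticeship Credit: €317,250 is below the €340,900 cutoff, so the full €6,400 applies.
Low-Income Housing Credit: €317,250 is at or below the €324,700 threshold, so the full €8,850 applies.
Adoption Credit: income exceeds €300,600 by €16,650, which is 9 full-or-partial €2,000 increments; reduction = 9 × €125 = €1,125, leaving €7,500.
Caregiver Credit: 21% of the €221,550 excess over €95,700 is €46,525.50 ≥ base, so the credit is €0.
Total: €6,400 + €8,850 + €7,500 + €0 = €22,750.

€22,750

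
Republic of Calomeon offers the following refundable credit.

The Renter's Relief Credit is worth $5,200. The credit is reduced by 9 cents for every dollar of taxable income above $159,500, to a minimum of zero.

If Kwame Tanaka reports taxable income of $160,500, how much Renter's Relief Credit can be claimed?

$5,110

Renter's Relief Credit: 9% of the $1,000 excess over $159,500 is $90; credit = $5,200 − $90 = $5,110.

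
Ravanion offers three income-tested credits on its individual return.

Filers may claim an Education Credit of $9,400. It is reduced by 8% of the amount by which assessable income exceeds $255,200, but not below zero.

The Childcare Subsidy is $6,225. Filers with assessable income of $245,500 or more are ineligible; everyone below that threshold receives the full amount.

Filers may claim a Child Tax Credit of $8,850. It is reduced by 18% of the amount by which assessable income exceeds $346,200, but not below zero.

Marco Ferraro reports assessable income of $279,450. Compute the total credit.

$16,310

Education Credit: 8% of the $24,250 excess over $255,200 is $1,940; credit = $9,400 − $1,940 = $7,460.
Childcare Subsidy: $279,450 meets or exceeds the $245,500 cutoff, so the credit is $0.
Child Tax Credit: $279,450 is at or below the $346,200 threshold, so the full $8,850 applies.
Total: $7,460 + $0 + $8,850 = $16,310.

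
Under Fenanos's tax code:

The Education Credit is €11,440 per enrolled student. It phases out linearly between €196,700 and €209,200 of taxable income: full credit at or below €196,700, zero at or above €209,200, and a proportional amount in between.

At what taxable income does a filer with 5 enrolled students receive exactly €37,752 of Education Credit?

Full credit = 5 × €11,440 = €57,200.
€37,752 is 37,752/57,200 of the full €57,200, so 19,448/57,200 of the €12,500 range has been used: income = €196,700 + €12,500 × 19,448/57,200 = €200,950.

€200,950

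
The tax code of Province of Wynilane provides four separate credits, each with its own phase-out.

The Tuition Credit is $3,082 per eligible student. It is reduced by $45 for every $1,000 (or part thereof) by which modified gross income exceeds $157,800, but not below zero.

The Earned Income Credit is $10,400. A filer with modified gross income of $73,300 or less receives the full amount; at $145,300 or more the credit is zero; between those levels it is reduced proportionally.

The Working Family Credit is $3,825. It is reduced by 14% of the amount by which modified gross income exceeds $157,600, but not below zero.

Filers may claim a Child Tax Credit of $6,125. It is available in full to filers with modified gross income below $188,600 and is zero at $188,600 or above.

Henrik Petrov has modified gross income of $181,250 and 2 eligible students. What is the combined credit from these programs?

Tuition Credit: base = 2 × $3,082 = $6,164. income exceeds $157,800 by $23,450, which is 24 full-or-partial $1,000 increments; reduction = 24 × $45 = $1,080, leaving $5,084.
Earned Income Credit: $181,250 is at or above $145,300, so the credit is $0.
Working Family Credit: 14% of the $23,650 excess over $157,600 is $3,311; credit = $3,825 − $3,311 = $514.
Child Tax Credit: $181,250 is below the $188,600 cutoff, so the full $6,125 applies.
Total: $5,084 + $0 + $514 + $6,125 = $11,723.

$11,723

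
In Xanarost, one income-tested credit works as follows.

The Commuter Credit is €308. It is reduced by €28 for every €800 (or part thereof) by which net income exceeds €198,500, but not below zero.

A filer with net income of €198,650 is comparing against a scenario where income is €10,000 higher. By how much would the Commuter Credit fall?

At €198,650 — income exceeds €198,500 by €150, which is 1 full-or-partial €800 increment; reduction = 1 × €28 = €28, leaving €280.
At €208,650 — income exceeds €198,500 by €10,150 → 13 increments × €28 = €364 ≥ base, so the credit is €0.
Lost: €280 − €0 = €280.

€280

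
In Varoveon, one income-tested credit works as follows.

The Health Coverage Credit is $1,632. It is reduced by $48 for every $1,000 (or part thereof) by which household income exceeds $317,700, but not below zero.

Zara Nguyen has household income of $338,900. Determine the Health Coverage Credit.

$576

Health Coverage Credit: income exceeds $317,700 by $21,200, which is 22 full-or-partial $1,000 increments; reduction = 22 × $48 = $1,056, leaving $576.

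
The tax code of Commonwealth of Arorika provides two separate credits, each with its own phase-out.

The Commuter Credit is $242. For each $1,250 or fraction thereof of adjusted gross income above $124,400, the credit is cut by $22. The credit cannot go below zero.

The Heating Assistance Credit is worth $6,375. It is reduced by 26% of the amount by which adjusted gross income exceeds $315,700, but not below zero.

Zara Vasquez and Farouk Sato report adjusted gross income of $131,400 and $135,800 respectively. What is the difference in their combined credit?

Zara ($131,400): Commuter Credit: income exceeds $124,400 by $7,000, which is 6 full-or-partial $1,250 increments; reduction = 6 × $22 = $132, leaving $110. Heating Assistance Credit: $131,400 is at or below the $315,700 threshold, so the full $6,375 applies. total $110 + $6,375 = $6,485
Farouk ($135,800): Commuter Credit: income exceeds $124,400 by $11,400, which is 10 full-or-partial $1,250 increments; reduction = 10 × $22 = $220, leaving $22. Heating Assistance Credit: $135,800 is at or below the $315,700 threshold, so the full $6,375 applies. total $22 + $6,375 = $6,397
Difference: |$6,485 − $6,397| = $88.

$88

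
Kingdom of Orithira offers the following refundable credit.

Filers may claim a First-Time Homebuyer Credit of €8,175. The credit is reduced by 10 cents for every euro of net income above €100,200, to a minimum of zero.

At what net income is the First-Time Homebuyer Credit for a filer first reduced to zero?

€181,950

The credit falls by 10% of each euro above €100,200, so it reaches zero when the excess is €8,175 / 10% = €81,750: income = €100,200 + €81,750 = €181,950.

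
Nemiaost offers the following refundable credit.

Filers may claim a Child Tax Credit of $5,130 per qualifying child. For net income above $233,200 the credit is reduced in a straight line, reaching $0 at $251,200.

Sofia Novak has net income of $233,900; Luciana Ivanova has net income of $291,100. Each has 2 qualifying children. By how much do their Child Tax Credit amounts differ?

$9,861

Sofia ($233,900): Child Tax Credit: base = 2 × $5,130 = $10,260. $233,900 is $700 into a $18,000 phase-out range, leaving 17,300/18,000 of the credit: $10,260 × 17,300/18,000 = $9,861.
Luciana ($291,100): Child Tax Credit: base = 2 × $5,130 = $10,260. $291,100 is at or above $251,200, so the credit is $0.
Difference: |$9,861 − $0| = $9,861.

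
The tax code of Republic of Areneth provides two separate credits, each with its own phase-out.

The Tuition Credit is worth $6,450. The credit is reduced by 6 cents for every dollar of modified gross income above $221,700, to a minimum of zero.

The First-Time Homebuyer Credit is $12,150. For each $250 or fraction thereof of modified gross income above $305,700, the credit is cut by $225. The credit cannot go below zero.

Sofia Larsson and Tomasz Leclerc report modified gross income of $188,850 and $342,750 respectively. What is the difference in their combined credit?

$18,600

Sofia ($188,850): Tuition Credit: $188,850 is at or below the $221,700 threshold, so the full $6,450 applies. First-Time Homebuyer Credit: $188,850 is at or below the $305,700 threshold, so the full $12,150 applies. total $6,450 + $12,150 = $18,600
Tomasz ($342,750): Tuition Credit: 6% of the $121,050 excess over $221,700 is $7,263 ≥ base, so the credit is $0. First-Time Homebuyer Credit: income exceeds $305,700 by $37,050 → 149 increments × $225 = $33,525 ≥ base, so the credit is $0. total $0 + $0 = $0
Difference: |$18,600 − $0| = $18,600.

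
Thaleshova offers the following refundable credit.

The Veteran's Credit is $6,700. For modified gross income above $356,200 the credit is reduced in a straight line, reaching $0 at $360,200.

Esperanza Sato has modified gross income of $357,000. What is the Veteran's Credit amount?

Veteran's Credit: $357,000 is $800 into a $4,000 phase-out range, leaving 3,200/4,000 of the credit: $6,700 × 3,200/4,000 = $5,360.

$5,360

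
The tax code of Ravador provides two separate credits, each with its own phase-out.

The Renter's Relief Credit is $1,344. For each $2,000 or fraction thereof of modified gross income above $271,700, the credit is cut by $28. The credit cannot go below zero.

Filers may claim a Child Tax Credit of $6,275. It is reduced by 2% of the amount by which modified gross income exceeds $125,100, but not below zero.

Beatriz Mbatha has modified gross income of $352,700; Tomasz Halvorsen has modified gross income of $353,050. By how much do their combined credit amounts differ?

$7

Beatriz ($352,700): Renter's Relief Credit: income exceeds $271,700 by $81,000, which is 41 full-or-partial $2,000 increments; reduction = 41 × $28 = $1,148, leaving $196. Child Tax Credit: 2% of the $227,600 excess over $125,100 is $4,552; credit = $6,275 − $4,552 = $1,723. total $196 + $1,723 = $1,919
Tomasz ($353,050): Renter's Relief Credit: income exceeds $271,700 by $81,350, which is 41 full-or-partial $2,000 increments; reduction = 41 × $28 = $1,148, leaving $196. Child Tax Credit: 2% of the $227,950 excess over $125,100 is $4,559; credit = $6,275 − $4,559 = $1,716. total $196 + $1,716 = $1,912
Difference: |$1,919 − $1,912| = $7.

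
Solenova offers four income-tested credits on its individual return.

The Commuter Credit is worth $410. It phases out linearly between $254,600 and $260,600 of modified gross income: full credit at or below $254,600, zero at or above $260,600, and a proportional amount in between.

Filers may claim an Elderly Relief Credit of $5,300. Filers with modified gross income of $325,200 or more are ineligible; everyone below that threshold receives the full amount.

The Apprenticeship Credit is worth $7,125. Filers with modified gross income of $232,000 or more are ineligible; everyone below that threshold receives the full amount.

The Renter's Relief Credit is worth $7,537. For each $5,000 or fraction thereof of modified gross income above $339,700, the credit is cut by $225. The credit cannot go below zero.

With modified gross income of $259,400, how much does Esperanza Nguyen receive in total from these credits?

$12,919

Commuter Credit: $259,400 is $4,800 into a $6,000 phase-out range, leaving 1,200/6,000 of the credit: $410 × 1,200/6,000 = $82.
Elderly Relief Credit: $259,400 is below the $325,200 cutoff, so the full $5,300 applies.
Apprenticeship Credit: $259,400 meets or exceeds the $232,000 cutoff, so the credit is $0.
Renter's Relief Credit: $259,400 is at or below the $339,700 threshold, so the full $7,537 applies.
Total: $82 + $5,300 + $0 + $7,537 = $12,919.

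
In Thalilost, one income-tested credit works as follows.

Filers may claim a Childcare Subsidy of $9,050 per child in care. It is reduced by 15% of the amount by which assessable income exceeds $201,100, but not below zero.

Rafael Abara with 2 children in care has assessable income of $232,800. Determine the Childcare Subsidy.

Childcare Subsidy: base = 2 × $9,050 = $18,100. 15% of the $31,700 excess over $201,100 is $4,755; credit = $18,100 − $4,755 = $13,345.

$13,345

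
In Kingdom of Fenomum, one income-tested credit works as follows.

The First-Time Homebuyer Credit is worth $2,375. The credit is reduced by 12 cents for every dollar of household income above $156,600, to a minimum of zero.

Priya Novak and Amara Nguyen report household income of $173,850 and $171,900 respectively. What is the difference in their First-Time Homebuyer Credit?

Priya ($173,850): First-Time Homebuyer Credit: 12% of the $17,250 excess over $156,600 is $2,070; credit = $2,375 − $2,070 = $305.
Amara ($171,900): First-Time Homebuyer Credit: 12% of the $15,300 excess over $156,600 is $1,836; credit = $2,375 − $1,836 = $539.
Difference: |$305 − $539| = $234.

$234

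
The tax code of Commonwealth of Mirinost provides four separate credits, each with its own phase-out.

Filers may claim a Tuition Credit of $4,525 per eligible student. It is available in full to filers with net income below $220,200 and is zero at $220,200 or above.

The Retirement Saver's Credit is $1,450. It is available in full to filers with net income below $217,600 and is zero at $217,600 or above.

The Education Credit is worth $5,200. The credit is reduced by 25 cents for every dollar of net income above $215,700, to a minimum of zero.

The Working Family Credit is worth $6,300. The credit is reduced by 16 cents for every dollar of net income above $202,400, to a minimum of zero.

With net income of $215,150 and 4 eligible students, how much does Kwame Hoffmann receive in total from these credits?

$29,010

Tuition Credit: base = 4 × $4,525 = $18,100. $215,150 is below the $220,200 cutoff, so the full $18,100 applies.
Retirement Saver's Credit: $215,150 is below the $217,600 cutoff, so the full $1,450 applies.
Education Credit: $215,150 is at or below the $215,700 threshold, so the full $5,200 applies.
Working Family Credit: 16% of the $12,750 excess over $202,400 is $2,040; credit = $6,300 − $2,040 = $4,260.
Total: $18,100 + $1,450 + $5,200 + $4,260 = $29,010.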